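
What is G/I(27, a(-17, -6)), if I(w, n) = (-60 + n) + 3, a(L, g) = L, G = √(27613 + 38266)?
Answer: -√65879/74 ≈ -3.4685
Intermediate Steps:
G = √65879 ≈ 256.67
I(w, n) = -57 + n
G/I(27, a(-17, -6)) = √65879/(-57 - 17) = √65879/(-74) = √65879*(-1/74) = -√65879/74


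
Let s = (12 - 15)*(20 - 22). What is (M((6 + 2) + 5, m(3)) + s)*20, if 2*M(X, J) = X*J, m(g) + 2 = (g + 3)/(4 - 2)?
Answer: 250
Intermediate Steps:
s = 6 (s = -3*(-2) = 6)
m(g) = -½ + g/2 (m(g) = -2 + (g + 3)/(4 - 2) = -2 + (3 + g)/2 = -2 + (3 + g)*(½) = -2 + (3/2 + g/2) = -½ + g/2)
M(X, J) = J*X/2 (M(X, J) = (X*J)/2 = (J*X)/2 = J*X/2)
(M((6 + 2) + 5, m(3)) + s)*20 = ((-½ + (½)*3)*((6 + 2) + 5)/2 + 6)*20 = ((-½ + 3/2)*(8 + 5)/2 + 6)*20 = ((½)*1*13 + 6)*20 = (13/2 + 6)*20 = (25/2)*20 = 250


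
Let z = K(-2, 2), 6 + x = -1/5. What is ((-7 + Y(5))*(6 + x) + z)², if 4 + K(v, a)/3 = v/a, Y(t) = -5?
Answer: 3969/25 ≈ 158.76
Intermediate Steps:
x = -31/5 (x = -6 - 1/5 = -6 - 1*⅕ = -6 - ⅕ = -31/5 ≈ -6.2000)
K(v, a) = -12 + 3*v/a (K(v, a) = -12 + 3*(v/a) = -12 + 3*v/a)
z = -15 (z = -12 + 3*(-2)/2 = -12 + 3*(-2)*(½) = -12 - 3 = -15)
((-7 + Y(5))*(6 + x) + z)² = ((-7 - 5)*(6 - 31/5) - 15)² = (-12*(-⅕) - 15)² = (12/5 - 15)² = (-63/5)² = 3969/25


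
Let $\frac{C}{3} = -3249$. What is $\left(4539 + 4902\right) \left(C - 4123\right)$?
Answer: $-130946670$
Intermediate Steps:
$C = -9747$ ($C = 3 \left(-3249\right) = -9747$)
$\left(4539 + 4902\right) \left(C - 4123\right) = \left(4539 + 4902\right) \left(-9747 - 4123\right) = 9441 \left(-13870\right) = -130946670$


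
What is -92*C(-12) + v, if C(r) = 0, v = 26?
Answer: 26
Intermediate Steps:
-92*C(-12) + v = -92*0 + 26 = 0 + 26 = 26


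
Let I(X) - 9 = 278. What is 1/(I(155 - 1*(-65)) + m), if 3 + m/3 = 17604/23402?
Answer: 11701/3279284 ≈ 0.0035682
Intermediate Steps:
I(X) = 287 (I(X) = 9 + 278 = 287)
m = -78903/11701 (m = -9 + 3*(17604/23402) = -9 + 3*(17604*(1/23402)) = -9 + 3*(8802/11701) = -9 + 26406/11701 = -78903/11701 ≈ -6.7433)
1/(I(155 - 1*(-65)) + m) = 1/(287 - 78903/11701) = 1/(3279284/11701) = 11701/3279284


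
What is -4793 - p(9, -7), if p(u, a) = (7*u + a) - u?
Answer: -4840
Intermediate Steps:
p(u, a) = a + 6*u (p(u, a) = (a + 7*u) - u = a + 6*u)
-4793 - p(9, -7) = -4793 - (-7 + 6*9) = -4793 - (-7 + 54) = -4793 - 1*47 = -4793 - 47 = -4840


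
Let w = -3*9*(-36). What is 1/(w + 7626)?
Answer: 1/8598 ≈ 0.00011631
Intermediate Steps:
w = 972 (w = -27*(-36) = 972)
1/(w + 7626) = 1/(972 + 7626) = 1/8598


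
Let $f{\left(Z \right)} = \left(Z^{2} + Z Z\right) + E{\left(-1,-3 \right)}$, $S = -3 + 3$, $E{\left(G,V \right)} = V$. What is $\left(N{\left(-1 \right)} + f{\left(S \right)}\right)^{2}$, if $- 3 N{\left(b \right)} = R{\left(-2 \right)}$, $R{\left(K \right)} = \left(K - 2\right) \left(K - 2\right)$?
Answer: $\frac{625}{9} \approx 69.444$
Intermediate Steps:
$R{\left(K \right)} = \left(-2 + K\right)^{2}$ ($R{\left(K \right)} = \left(-2 + K\right) \left(-2 + K\right) = \left(-2 + K\right)^{2}$)
$N{\left(b \right)} = - \frac{16}{3}$ ($N{\left(b \right)} = - \frac{\left(-2 - 2\right)^{2}}{3} = - \frac{\left(-4\right)^{2}}{3} = \left(- \frac{1}{3}\right) 16 = - \frac{16}{3}$)
$S = 0$
$f{\left(Z \right)} = -3 + 2 Z^{2}$ ($f{\left(Z \right)} = \left(Z^{2} + Z Z\right) - 3 = \left(Z^{2} + Z^{2}\right) - 3 = 2 Z^{2} - 3 = -3 + 2 Z^{2}$)
$\left(N{\left(-1 \right)} + f{\left(S \right)}\right)^{2} = \left(- \frac{16}{3} - \left(3 - 2 \cdot 0^{2}\right)\right)^{2} = \left(- \frac{16}{3} + \left(-3 + 2 \cdot 0\right)\right)^{2} = \left(- \frac{16}{3} + \left(-3 + 0\right)\right)^{2} = \left(- \frac{16}{3} - 3\right)^{2} = \left(- \frac{25}{3}\right)^{2} = \frac{625}{9}$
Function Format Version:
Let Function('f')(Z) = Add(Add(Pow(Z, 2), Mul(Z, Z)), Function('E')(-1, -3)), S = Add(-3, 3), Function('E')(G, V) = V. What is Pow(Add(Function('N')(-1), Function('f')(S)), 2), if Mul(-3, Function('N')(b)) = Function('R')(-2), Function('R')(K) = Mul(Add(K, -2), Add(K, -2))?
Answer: Rational(625, 9) ≈ 69.444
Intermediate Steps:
Function('R')(K) = Pow(Add(-2, K), 2) (Function('R')(K) = Mul(Add(-2, K), Add(-2, K)) = Pow(Add(-2, K), 2))
Function('N')(b) = Rational(-16, 3) (Function('N')(b) = Mul(Rational(-1, 3), Pow(Add(-2, -2), 2)) = Mul(Rational(-1, 3), Pow(-4, 2)) = Mul(Rational(-1, 3), 16) = Rational(-16, 3))
S = 0
Function('f')(Z) = Add(-3, Mul(2, Pow(Z, 2))) (Function('f')(Z) = Add(Add(Pow(Z, 2), Mul(Z, Z)), -3) = Add(Add(Pow(Z, 2), Pow(Z, 2)), -3) = Add(Mul(2, Pow(Z, 2)), -3) = Add(-3, Mul(2, Pow(Z, 2))))
Pow(Add(Function('N')(-1), Function('f')(S)), 2) = Pow(Add(Rational(-16, 3), Add(-3, Mul(2, Pow(0, 2)))), 2) = Pow(Add(Rational(-16, 3), Add(-3, Mul(2, 0))), 2) = Pow(Add(Rational(-16, 3), Add(-3, 0)), 2) = Pow(Add(Rational(-16, 3), -3), 2) = Pow(Rational(-25, 3), 2) = Rational(625, 9)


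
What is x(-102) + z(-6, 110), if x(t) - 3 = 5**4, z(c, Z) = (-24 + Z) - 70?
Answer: 644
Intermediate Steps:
z(c, Z) = -94 + Z
x(t) = 628 (x(t) = 3 + 5**4 = 3 + 625 = 628)
x(-102) + z(-6, 110) = 628 + (-94 + 110) = 628 + 16 = 644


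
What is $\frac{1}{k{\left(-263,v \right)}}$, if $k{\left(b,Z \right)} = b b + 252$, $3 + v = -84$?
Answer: $\frac{1}{69421} \approx 1.4405 \cdot 10^{-5}$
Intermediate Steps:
$v = -87$ ($v = -3 - 84 = -87$)
$k{\left(b,Z \right)} = 252 + b^{2}$ ($k{\left(b,Z \right)} = b^{2} + 252 = 252 + b^{2}$)
$\frac{1}{k{\left(-263,v \right)}} = \frac{1}{252 + \left(-263\right)^{2}} = \frac{1}{252 + 69169} = \frac{1}{69421}$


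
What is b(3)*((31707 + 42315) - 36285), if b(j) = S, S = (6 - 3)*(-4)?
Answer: -452844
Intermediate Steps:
S = -12 (S = 3*(-4) = -12)
b(j) = -12
b(3)*((31707 + 42315) - 36285) = -12*((31707 + 42315) - 36285) = -12*(74022 - 36285) = -12*37737 = -452844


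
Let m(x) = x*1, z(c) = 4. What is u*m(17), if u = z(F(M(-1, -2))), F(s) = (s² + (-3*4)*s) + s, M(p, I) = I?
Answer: 68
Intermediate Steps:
F(s) = s² - 11*s (F(s) = (s² - 12*s) + s = s² - 11*s)
m(x) = x
u = 4
u*m(17) = 4*17 = 68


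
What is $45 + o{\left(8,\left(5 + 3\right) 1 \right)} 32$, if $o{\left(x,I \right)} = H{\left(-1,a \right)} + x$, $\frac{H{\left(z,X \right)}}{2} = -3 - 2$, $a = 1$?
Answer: $-19$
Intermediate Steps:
$H{\left(z,X \right)} = -10$ ($H{\left(z,X \right)} = 2 \left(-3 - 2\right) = 2 \left(-5\right) = -10$)
$o{\left(x,I \right)} = -10 + x$
$45 + o{\left(8,\left(5 + 3\right) 1 \right)} 32 = 45 + \left(-10 + 8\right) 32 = 45 - 64 = -19$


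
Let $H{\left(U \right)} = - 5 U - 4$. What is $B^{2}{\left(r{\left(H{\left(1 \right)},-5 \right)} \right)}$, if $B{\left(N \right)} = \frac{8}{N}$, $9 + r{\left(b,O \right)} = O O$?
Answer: $\frac{1}{4} \approx 0.25$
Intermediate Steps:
$H{\left(U \right)} = -4 - 5 U$
$r{\left(b,O \right)} = -9 + O^{2}$ ($r{\left(b,O \right)} = -9 + O O = -9 + O^{2}$)
$B^{2}{\left(r{\left(H{\left(1 \right)},-5 \right)} \right)} = \left(\frac{8}{-9 + \left(-5\right)^{2}}\right)^{2} = \left(\frac{8}{-9 + 25}\right)^{2} = \left(\frac{8}{16}\right)^{2} = \left(8 \cdot \frac{1}{16}\right)^{2} = \left(\frac{1}{2}\right)^{2} = \frac{1}{4}$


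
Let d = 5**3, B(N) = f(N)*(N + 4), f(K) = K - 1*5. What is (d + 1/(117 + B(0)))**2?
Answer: 147039876/9409 ≈ 15628.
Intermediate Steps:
f(K) = -5 + K (f(K) = K - 5 = -5 + K)
B(N) = (-5 + N)*(4 + N) (B(N) = (-5 + N)*(N + 4) = (-5 + N)*(4 + N))
d = 125
(d + 1/(117 + B(0)))**2 = (125 + 1/(117 + (-5 + 0)*(4 + 0)))**2 = (125 + 1/(117 - 5*4))**2 = (125 + 1/(117 - 20))**2 = (125 + 1/97)**2 = (12126/97)**2 = 147039876/9409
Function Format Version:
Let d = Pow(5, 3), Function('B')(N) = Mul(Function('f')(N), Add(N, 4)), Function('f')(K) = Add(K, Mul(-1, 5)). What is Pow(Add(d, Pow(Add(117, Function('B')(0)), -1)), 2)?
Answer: Rational(147039876, 9409) ≈ 15628.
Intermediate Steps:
Function('f')(K) = Add(-5, K) (Function('f')(K) = Add(K, -5) = Add(-5, K))
Function('B')(N) = Mul(Add(-5, N), Add(4, N)) (Function('B')(N) = Mul(Add(-5, N), Add(N, 4)) = Mul(Add(-5, N), Add(4, N)))
d = 125
Pow(Add(d, Pow(Add(117, Function('B')(0)), -1)), 2) = Pow(Add(125, Pow(Add(117, Mul(Add(-5, 0), Add(4, 0))), -1)), 2) = Pow(Add(125, Pow(Add(117, Mul(-5, 4)), -1)), 2) = Pow(Add(125, Pow(Add(117, -20), -1)), 2) = Pow(Add(125, Pow(97, -1)), 2) = Pow(Add(125, Rational(1, 97)), 2) = Pow(Rational(12126, 97), 2) = Rational(147039876, 9409)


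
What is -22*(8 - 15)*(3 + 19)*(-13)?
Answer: -44044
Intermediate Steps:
-22*(8 - 15)*(3 + 19)*(-13) = -(-154)*22*(-13) = -22*(-154)*(-13) = 3388*(-13) = -44044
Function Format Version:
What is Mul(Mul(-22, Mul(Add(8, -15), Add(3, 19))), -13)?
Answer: -44044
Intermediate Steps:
Mul(Mul(-22, Mul(Add(8, -15), Add(3, 19))), -13) = Mul(Mul(-22, Mul(-7, 22)), -13) = Mul(Mul(-22, -154), -13) = Mul(3388, -13) = -44044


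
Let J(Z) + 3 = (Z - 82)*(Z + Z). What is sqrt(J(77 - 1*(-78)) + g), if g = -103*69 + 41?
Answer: 3*sqrt(1729) ≈ 124.74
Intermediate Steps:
J(Z) = -3 + 2*Z*(-82 + Z) (J(Z) = -3 + (Z - 82)*(Z + Z) = -3 + (-82 + Z)*(2*Z) = -3 + 2*Z*(-82 + Z))
g = -7066 (g = -7107 + 41 = -7066)
sqrt(J(77 - 1*(-78)) + g) = sqrt((-3 - 164*(77 - 1*(-78)) + 2*(77 - 1*(-78))**2) - 7066) = sqrt((-3 - 164*(77 + 78) + 2*(77 + 78)**2) - 7066) = sqrt((-3 - 164*155 + 2*155**2) - 7066) = sqrt((-3 - 25420 + 2*24025) - 7066) = sqrt((-3 - 25420 + 48050) - 7066) = sqrt(22627 - 7066) = sqrt(15561) = 3*sqrt(1729)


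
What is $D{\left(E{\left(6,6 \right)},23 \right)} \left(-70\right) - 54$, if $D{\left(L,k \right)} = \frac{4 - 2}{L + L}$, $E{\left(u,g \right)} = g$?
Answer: $- \frac{197}{3} \approx -65.667$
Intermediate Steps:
$D{\left(L,k \right)} = \frac{1}{L}$ ($D{\left(L,k \right)} = \frac{2}{2 L} = 2 \frac{1}{2 L} = \frac{1}{L}$)
$D{\left(E{\left(6,6 \right)},23 \right)} \left(-70\right) - 54 = \frac{1}{6} \left(-70\right) - 54 = - \frac{35}{3} - 54 = - \frac{197}{3}$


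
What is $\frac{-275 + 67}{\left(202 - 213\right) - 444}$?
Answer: $\frac{16}{35} \approx 0.45714$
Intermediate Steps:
$\frac{-275 + 67}{\left(202 - 213\right) - 444} = - \frac{208}{\left(202 - 213\right) - 444} = - \frac{208}{-11 - 444} = - \frac{208}{-455} = \left(-208\right) \left(- \frac{1}{455}\right) = \frac{16}{35}$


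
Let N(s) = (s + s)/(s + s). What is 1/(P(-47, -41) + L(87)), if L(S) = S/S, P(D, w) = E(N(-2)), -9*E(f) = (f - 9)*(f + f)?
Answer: 9/25 ≈ 0.36000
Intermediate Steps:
N(s) = 1 (N(s) = (2*s)/((2*s)) = (2*s)*(1/(2*s)) = 1)
E(f) = -2*f*(-9 + f)/9 (E(f) = -(f - 9)*(f + f)/9 = -(-9 + f)*2*f/9 = -2*f*(-9 + f)/9)
P(D, w) = 16/9 (P(D, w) = (2/9)*1*(9 - 1*1) = (2/9)*1*(9 - 1) = (2/9)*1*8 = 16/9)
L(S) = 1
1/(P(-47, -41) + L(87)) = 1/(16/9 + 1) = 1/(25/9) = 9/25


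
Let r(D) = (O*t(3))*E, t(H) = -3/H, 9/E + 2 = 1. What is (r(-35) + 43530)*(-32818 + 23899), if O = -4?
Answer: -387922986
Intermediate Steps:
E = -9 (E = 9/(-2 + 1) = 9/(-1) = 9*(-1) = -9)
r(D) = -36 (r(D) = -(-12)/3*(-9) = -4*(-1)*(-9) = 4*(-9) = -36)
(r(-35) + 43530)*(-32818 + 23899) = (-36 + 43530)*(-32818 + 23899) = 43494*(-8919) = -387922986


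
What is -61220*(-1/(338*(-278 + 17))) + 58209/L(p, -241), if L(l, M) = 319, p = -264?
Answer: 3041351/16731 ≈ 181.78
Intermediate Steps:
-61220*(-1/(338*(-278 + 17))) + 58209/L(p, -241) = -61220*(-1/(338*(-278 + 17))) + 58209/319 = -61220/((-338*(-261))) + 58209*(1/319) = -61220/88218 + 58209/319 = -61220*1/88218 + 58209/319 = -30610/44109 + 58209/319 = 3041351/16731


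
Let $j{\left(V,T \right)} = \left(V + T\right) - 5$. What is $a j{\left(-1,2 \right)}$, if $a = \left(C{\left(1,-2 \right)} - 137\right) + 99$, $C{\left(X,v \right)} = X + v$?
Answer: $156$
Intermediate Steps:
$j{\left(V,T \right)} = -5 + T + V$ ($j{\left(V,T \right)} = \left(T + V\right) - 5 = -5 + T + V$)
$a = -39$ ($a = \left(\left(1 - 2\right) - 137\right) + 99 = \left(-1 - 137\right) + 99 = -138 + 99 = -39$)
$a j{\left(-1,2 \right)} = - 39 \left(-5 + 2 - 1\right) = \left(-39\right) \left(-4\right) = 156$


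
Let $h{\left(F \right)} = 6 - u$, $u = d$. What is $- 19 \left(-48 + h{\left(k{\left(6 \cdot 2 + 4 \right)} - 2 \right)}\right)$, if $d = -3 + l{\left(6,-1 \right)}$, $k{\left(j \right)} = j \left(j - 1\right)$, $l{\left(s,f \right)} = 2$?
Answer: $779$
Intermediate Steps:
$k{\left(j \right)} = j \left(-1 + j\right)$
$d = -1$ ($d = -3 + 2 = -1$)
$u = -1$
$h{\left(F \right)} = 7$ ($h{\left(F \right)} = 6 - -1 = 6 + 1 = 7$)
$- 19 \left(-48 + h{\left(k{\left(6 \cdot 2 + 4 \right)} - 2 \right)}\right) = - 19 \left(-48 + 7\right) = \left(-19\right) \left(-41\right) = 779$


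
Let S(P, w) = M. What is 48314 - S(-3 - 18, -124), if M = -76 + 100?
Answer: 48290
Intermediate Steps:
M = 24
S(P, w) = 24
48314 - S(-3 - 18, -124) = 48314 - 1*24 = 48314 - 24 = 48290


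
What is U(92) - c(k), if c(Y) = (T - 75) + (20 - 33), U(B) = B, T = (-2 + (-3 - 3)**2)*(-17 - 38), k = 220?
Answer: 2050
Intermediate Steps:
T = -1870 (T = (-2 + (-6)**2)*(-55) = (-2 + 36)*(-55) = 34*(-55) = -1870)
c(Y) = -1958 (c(Y) = (-1870 - 75) + (20 - 33) = -1945 - 13 = -1958)
U(92) - c(k) = 92 - 1*(-1958) = 92 + 1958 = 2050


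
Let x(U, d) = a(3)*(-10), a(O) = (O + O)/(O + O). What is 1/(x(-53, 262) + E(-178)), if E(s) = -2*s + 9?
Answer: 1/355 ≈ 0.0028169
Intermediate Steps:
E(s) = 9 - 2*s
a(O) = 1 (a(O) = (2*O)/((2*O)) = (2*O)*(1/(2*O)) = 1)
x(U, d) = -10 (x(U, d) = 1*(-10) = -10)
1/(x(-53, 262) + E(-178)) = 1/(-10 + (9 - 2*(-178))) = 1/(-10 + (9 + 356)) = 1/(-10 + 365) = 1/355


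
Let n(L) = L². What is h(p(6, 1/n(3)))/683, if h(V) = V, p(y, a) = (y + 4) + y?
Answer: 16/683 ≈ 0.023426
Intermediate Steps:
p(y, a) = 4 + 2*y (p(y, a) = (4 + y) + y = 4 + 2*y)
h(p(6, 1/n(3)))/683 = (4 + 2*6)/683 = (4 + 12)*(1/683) = 16*(1/683) = 16/683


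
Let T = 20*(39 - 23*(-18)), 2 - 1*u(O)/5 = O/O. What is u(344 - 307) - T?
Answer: -9055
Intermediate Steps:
u(O) = 5 (u(O) = 10 - 5*O/O = 10 - 5*1 = 10 - 5 = 5)
T = 9060 (T = 20*(39 + 414) = 20*453 = 9060)
u(344 - 307) - T = 5 - 1*9060 = 5 - 9060 = -9055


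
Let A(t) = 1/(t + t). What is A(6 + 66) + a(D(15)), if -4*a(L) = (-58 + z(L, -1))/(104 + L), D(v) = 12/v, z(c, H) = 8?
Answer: 2381/18864 ≈ 0.12622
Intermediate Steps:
A(t) = 1/(2*t)
a(L) = 25/(2*(104 + L)) (a(L) = -(-58 + 8)/(4*(104 + L)) = -(-25)/(2*(104 + L)) = 25/(2*(104 + L)))
A(6 + 66) + a(D(15)) = 1/(2*(6 + 66)) + 25/(2*(104 + 12/15)) = (½)/72 + 25/(2*(104 + 12*(1/15))) = (½)*(1/72) + 25/(2*(104 + ⅘)) = 1/144 + 25/(2*(524/5)) = 1/144 + (25/2)*(5/524) = 1/144 + 125/1048 = 2381/18864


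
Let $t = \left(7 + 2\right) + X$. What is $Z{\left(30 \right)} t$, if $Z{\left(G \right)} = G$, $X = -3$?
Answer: $180$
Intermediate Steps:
$t = 6$ ($t = \left(7 + 2\right) - 3 = 9 - 3 = 6$)
$Z{\left(30 \right)} t = 30 \cdot 6 = 180$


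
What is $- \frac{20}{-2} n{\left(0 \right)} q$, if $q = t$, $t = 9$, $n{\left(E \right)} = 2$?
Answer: $180$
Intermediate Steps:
$q = 9$
$- \frac{20}{-2} n{\left(0 \right)} q = - \frac{20}{-2} \cdot 2 \cdot 9 = \left(-20\right) \left(- \frac{1}{2}\right) 2 \cdot 9 = 10 \cdot 2 \cdot 9 = 20 \cdot 9 = 180$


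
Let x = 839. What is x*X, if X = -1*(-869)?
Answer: 729091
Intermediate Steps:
X = 869
x*X = 839*869 = 729091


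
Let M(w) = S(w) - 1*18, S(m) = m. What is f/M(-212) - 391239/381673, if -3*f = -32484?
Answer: -2111370107/43892395 ≈ -48.103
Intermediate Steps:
f = 10828 (f = -⅓*(-32484) = 10828)
M(w) = -18 + w (M(w) = w - 1*18 = w - 18 = -18 + w)
f/M(-212) - 391239/381673 = 10828/(-18 - 212) - 391239/381673 = 10828/(-230) - 391239*1/381673 = 10828*(-1/230) - 391239/381673 = -5414/115 - 391239/381673 = -2111370107/43892395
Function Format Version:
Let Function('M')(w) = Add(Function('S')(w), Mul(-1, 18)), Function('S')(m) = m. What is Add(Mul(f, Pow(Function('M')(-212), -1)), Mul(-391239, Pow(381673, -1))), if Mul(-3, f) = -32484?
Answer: Rational(-2111370107, 43892395) ≈ -48.103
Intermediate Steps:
f = 10828 (f = Mul(Rational(-1, 3), -32484) = 10828)
Function('M')(w) = Add(-18, w) (Function('M')(w) = Add(w, Mul(-1, 18)) = Add(w, -18) = Add(-18, w))
Add(Mul(f, Pow(Function('M')(-212), -1)), Mul(-391239, Pow(381673, -1))) = Add(Mul(10828, Pow(Add(-18, -212), -1)), Mul(-391239, Pow(381673, -1))) = Add(Mul(10828, Pow(-230, -1)), Mul(-391239, Rational(1, 381673))) = Add(Mul(10828, Rational(-1, 230)), Rational(-391239, 381673)) = Add(Rational(-5414, 115), Rational(-391239, 381673)) = Rational(-2111370107, 43892395)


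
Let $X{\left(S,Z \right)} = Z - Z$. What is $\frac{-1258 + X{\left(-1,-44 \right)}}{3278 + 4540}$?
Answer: $- \frac{629}{3909} \approx -0.16091$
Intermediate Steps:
$X{\left(S,Z \right)} = 0$
$\frac{-1258 + X{\left(-1,-44 \right)}}{3278 + 4540} = \frac{-1258 + 0}{3278 + 4540} = - \frac{1258}{7818} = \left(-1258\right) \frac{1}{7818} = - \frac{629}{3909}$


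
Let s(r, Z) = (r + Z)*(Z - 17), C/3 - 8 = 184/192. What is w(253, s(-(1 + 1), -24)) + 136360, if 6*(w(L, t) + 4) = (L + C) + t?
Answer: 2185285/16 ≈ 1.3658e+5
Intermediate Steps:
C = 215/8 (C = 24 + 3*(184/192) = 24 + 3*(184*(1/192)) = 24 + 3*(23/24) = 24 + 23/8 = 215/8 ≈ 26.875)
s(r, Z) = (-17 + Z)*(Z + r) (s(r, Z) = (Z + r)*(-17 + Z) = (-17 + Z)*(Z + r))
w(L, t) = 23/48 + L/6 + t/6 (w(L, t) = -4 + ((L + 215/8) + t)/6 = -4 + ((215/8 + L) + t)/6 = -4 + (215/8 + L + t)/6 = -4 + (215/48 + L/6 + t/6) = 23/48 + L/6 + t/6)
w(253, s(-(1 + 1), -24)) + 136360 = (23/48 + (1/6)*253 + ((-24)**2 - 17*(-24) - (-17)*(1 + 1) - (-24)*(1 + 1))/6) + 136360 = (23/48 + 253/6 + (576 + 408 - (-17)*2 - (-24)*2)/6) + 136360 = (23/48 + 253/6 + (576 + 408 - 17*(-2) - 24*(-2))/6) + 136360 = (23/48 + 253/6 + (576 + 408 + 34 + 48)/6) + 136360 = (23/48 + 253/6 + (1/6)*1066) + 136360 = (23/48 + 253/6 + 533/3) + 136360 = 3525/16 + 136360 = 2185285/16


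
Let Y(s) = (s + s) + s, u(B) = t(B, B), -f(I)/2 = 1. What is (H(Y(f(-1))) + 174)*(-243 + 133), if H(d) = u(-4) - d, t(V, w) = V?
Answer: -19360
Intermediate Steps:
f(I) = -2 (f(I) = -2*1 = -2)
u(B) = B
Y(s) = 3*s (Y(s) = 2*s + s = 3*s)
H(d) = -4 - d
(H(Y(f(-1))) + 174)*(-243 + 133) = ((-4 - 3*(-2)) + 174)*(-243 + 133) = ((-4 - 1*(-6)) + 174)*(-110) = ((-4 + 6) + 174)*(-110) = (2 + 174)*(-110) = 176*(-110) = -19360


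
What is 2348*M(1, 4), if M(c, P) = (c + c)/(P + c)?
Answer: 4696/5 ≈ 939.20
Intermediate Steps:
M(c, P) = 2*c/(P + c) (M(c, P) = (2*c)/(P + c) = 2*c/(P + c))
2348*M(1, 4) = 2348*(2*1/(4 + 1)) = 2348*(2*1/5) = 2348*(2*1*(⅕)) = 2348*(⅖) = 4696/5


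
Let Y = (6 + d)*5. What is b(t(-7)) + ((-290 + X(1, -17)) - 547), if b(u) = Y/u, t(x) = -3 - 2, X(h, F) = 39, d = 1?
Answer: -805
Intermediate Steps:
Y = 35 (Y = (6 + 1)*5 = 7*5 = 35)
t(x) = -5
b(u) = 35/u
b(t(-7)) + ((-290 + X(1, -17)) - 547) = 35/(-5) + ((-290 + 39) - 547) = 35*(-⅕) + (-251 - 547) = -7 - 798 = -805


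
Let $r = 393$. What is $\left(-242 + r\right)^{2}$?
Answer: $22801$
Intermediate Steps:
$\left(-242 + r\right)^{2} = \left(-242 + 393\right)^{2} = 151^{2} = 22801$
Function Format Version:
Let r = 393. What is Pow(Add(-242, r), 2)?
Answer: 22801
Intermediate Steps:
Pow(Add(-242, r), 2) = Pow(Add(-242, 393), 2) = Pow(151, 2) = 22801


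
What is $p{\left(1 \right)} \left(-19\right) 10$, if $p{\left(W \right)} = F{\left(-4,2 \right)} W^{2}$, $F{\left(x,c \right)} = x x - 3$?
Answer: $-2470$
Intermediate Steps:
$F{\left(x,c \right)} = -3 + x^{2}$ ($F{\left(x,c \right)} = x^{2} - 3 = -3 + x^{2}$)
$p{\left(W \right)} = 13 W^{2}$ ($p{\left(W \right)} = \left(-3 + \left(-4\right)^{2}\right) W^{2} = \left(-3 + 16\right) W^{2} = 13 W^{2}$)
$p{\left(1 \right)} \left(-19\right) 10 = 13 \cdot 1^{2} \left(-19\right) 10 = 13 \cdot 1 \left(-19\right) 10 = 13 \left(-19\right) 10 = \left(-247\right) 10 = -2470$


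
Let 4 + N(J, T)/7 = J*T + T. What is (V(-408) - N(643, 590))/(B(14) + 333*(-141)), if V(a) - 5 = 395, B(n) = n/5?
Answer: 13296460/234751 ≈ 56.641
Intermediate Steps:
B(n) = n/5 (B(n) = n*(⅕) = n/5)
V(a) = 400 (V(a) = 5 + 395 = 400)
N(J, T) = -28 + 7*T + 7*J*T (N(J, T) = -28 + 7*(J*T + T) = -28 + 7*(T + J*T) = -28 + (7*T + 7*J*T) = -28 + 7*T + 7*J*T)
(V(-408) - N(643, 590))/(B(14) + 333*(-141)) = (400 - (-28 + 7*590 + 7*643*590))/((⅕)*14 + 333*(-141)) = (400 - (-28 + 4130 + 2655590))/(14/5 - 46953) = (400 - 1*2659692)/(-234751/5) = (400 - 2659692)*(-5/234751) = -2659292*(-5/234751) = 13296460/234751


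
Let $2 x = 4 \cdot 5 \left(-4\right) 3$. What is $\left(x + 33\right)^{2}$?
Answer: $7569$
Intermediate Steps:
$x = -120$ ($x = \frac{4 \cdot 5 \left(-4\right) 3}{2} = \frac{20 \left(-4\right) 3}{2} = \frac{\left(-80\right) 3}{2} = \frac{1}{2} \left(-240\right) = -120$)
$\left(x + 33\right)^{2} = \left(-120 + 33\right)^{2} = \left(-87\right)^{2} = 7569$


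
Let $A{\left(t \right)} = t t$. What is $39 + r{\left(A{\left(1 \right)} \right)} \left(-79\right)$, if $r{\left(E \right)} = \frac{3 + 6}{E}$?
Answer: $-672$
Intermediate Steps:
$A{\left(t \right)} = t^{2}$
$r{\left(E \right)} = \frac{9}{E}$
$39 + r{\left(A{\left(1 \right)} \right)} \left(-79\right) = 39 + \frac{9}{1^{2}} \left(-79\right) = 39 + \frac{9}{1} \left(-79\right) = 39 + 9 \cdot 1 \left(-79\right) = 39 + 9 \left(-79\right) = 39 - 711 = -672$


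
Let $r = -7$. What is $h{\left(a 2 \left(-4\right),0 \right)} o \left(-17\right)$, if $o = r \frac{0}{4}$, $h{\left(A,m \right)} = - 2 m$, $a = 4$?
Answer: $0$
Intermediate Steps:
$o = 0$ ($o = - 7 \cdot \frac{0}{4} = - 7 \cdot 0 \cdot \frac{1}{4} = \left(-7\right) 0 = 0$)
$h{\left(a 2 \left(-4\right),0 \right)} o \left(-17\right) = \left(-2\right) 0 \cdot 0 \left(-17\right) = 0 \cdot 0 \left(-17\right) = 0 \left(-17\right) = 0$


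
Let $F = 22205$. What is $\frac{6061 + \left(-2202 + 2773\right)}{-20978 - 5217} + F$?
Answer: $\frac{581653343}{26195} \approx 22205.0$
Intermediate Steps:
$\frac{6061 + \left(-2202 + 2773\right)}{-20978 - 5217} + F = \frac{6061 + \left(-2202 + 2773\right)}{-20978 - 5217} + 22205 = \frac{6061 + 571}{-26195} + 22205 = 6632 \left(- \frac{1}{26195}\right) + 22205 = - \frac{6632}{26195} + 22205 = \frac{581653343}{26195}$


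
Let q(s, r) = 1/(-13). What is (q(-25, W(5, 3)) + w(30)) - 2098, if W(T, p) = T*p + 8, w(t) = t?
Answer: -26885/13 ≈ -2068.1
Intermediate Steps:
W(T, p) = 8 + T*p
q(s, r) = -1/13
(q(-25, W(5, 3)) + w(30)) - 2098 = (-1/13 + 30) - 2098 = 389/13 - 2098 = -26885/13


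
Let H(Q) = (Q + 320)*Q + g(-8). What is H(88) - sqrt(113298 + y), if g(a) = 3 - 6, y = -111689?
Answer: 35901 - sqrt(1609) ≈ 35861.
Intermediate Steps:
g(a) = -3
H(Q) = -3 + Q*(320 + Q) (H(Q) = (Q + 320)*Q - 3 = (320 + Q)*Q - 3 = Q*(320 + Q) - 3 = -3 + Q*(320 + Q))
H(88) - sqrt(113298 + y) = (-3 + 88**2 + 320*88) - sqrt(113298 - 111689) = (-3 + 7744 + 28160) - sqrt(1609) = 35901 - sqrt(1609)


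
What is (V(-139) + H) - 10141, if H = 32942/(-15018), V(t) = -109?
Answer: -76983721/7509 ≈ -10252.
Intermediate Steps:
H = -16471/7509 (H = 32942*(-1/15018) = -16471/7509 ≈ -2.1935)
(V(-139) + H) - 10141 = (-109 - 16471/7509) - 10141 = -834952/7509 - 10141 = -76983721/7509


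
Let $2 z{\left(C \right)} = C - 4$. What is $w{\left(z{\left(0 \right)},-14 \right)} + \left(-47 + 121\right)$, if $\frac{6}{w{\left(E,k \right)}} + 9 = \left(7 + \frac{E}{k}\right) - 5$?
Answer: $\frac{585}{8} \approx 73.125$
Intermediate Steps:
$z{\left(C \right)} = -2 + \frac{C}{2}$ ($z{\left(C \right)} = \frac{C - 4}{2} = \frac{-4 + C}{2} = -2 + \frac{C}{2}$)
$w{\left(E,k \right)} = \frac{6}{-7 + \frac{E}{k}}$ ($w{\left(E,k \right)} = \frac{6}{-9 + \left(\left(7 + \frac{E}{k}\right) - 5\right)} = \frac{6}{-9 + \left(2 + \frac{E}{k}\right)} = \frac{6}{-7 + \frac{E}{k}}$)
$w{\left(z{\left(0 \right)},-14 \right)} + \left(-47 + 121\right) = 6 \left(-14\right) \frac{1}{\left(-2 + \frac{1}{2} \cdot 0\right) - -98} + \left(-47 + 121\right) = 6 \left(-14\right) \frac{1}{\left(-2 + 0\right) + 98} + 74 = 6 \left(-14\right) \frac{1}{-2 + 98} + 74 = 6 \left(-14\right) \frac{1}{96} + 74 = - \frac{7}{8} + 74 = \frac{585}{8}$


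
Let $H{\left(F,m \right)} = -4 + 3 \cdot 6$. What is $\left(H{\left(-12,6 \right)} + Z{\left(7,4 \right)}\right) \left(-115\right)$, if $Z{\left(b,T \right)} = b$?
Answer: $-2415$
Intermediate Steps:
$H{\left(F,m \right)} = 14$ ($H{\left(F,m \right)} = -4 + 18 = 14$)
$\left(H{\left(-12,6 \right)} + Z{\left(7,4 \right)}\right) \left(-115\right) = \left(14 + 7\right) \left(-115\right) = 21 \left(-115\right) = -2415$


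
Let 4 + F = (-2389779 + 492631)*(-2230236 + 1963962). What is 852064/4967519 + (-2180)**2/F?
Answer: 107613317223032668/627349448059933603 ≈ 0.17154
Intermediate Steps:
F = 505161186548 (F = -4 + (-2389779 + 492631)*(-2230236 + 1963962) = -4 - 1897148*(-266274) = -4 + 505161186552 = 505161186548)
852064/4967519 + (-2180)**2/F = 852064/4967519 + (-2180)**2/505161186548 = 852064*(1/4967519) + 4752400*(1/505161186548) = 852064/4967519 + 1188100/126290296637 = 107613317223032668/627349448059933603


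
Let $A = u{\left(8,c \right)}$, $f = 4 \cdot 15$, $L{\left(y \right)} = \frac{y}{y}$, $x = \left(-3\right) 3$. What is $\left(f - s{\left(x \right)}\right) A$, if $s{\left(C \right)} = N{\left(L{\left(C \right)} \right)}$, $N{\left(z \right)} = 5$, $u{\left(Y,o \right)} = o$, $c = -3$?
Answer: $-165$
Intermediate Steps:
$x = -9$
$L{\left(y \right)} = 1$
$f = 60$
$s{\left(C \right)} = 5$
$A = -3$
$\left(f - s{\left(x \right)}\right) A = \left(60 - 5\right) \left(-3\right) = 55 \left(-3\right) = -165$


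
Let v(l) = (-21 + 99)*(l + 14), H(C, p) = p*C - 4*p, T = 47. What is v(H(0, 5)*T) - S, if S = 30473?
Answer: -102701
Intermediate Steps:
H(C, p) = -4*p + C*p (H(C, p) = C*p - 4*p = -4*p + C*p)
v(l) = 1092 + 78*l (v(l) = 78*(14 + l) = 1092 + 78*l)
v(H(0, 5)*T) - S = (1092 + 78*((5*(-4 + 0))*47)) - 1*30473 = (1092 + 78*((5*(-4))*47)) - 30473 = (1092 + 78*(-20*47)) - 30473 = (1092 + 78*(-940)) - 30473 = (1092 - 73320) - 30473 = -72228 - 30473 = -102701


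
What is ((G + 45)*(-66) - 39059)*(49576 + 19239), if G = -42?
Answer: -2701470455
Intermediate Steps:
((G + 45)*(-66) - 39059)*(49576 + 19239) = ((-42 + 45)*(-66) - 39059)*(49576 + 19239) = (3*(-66) - 39059)*68815 = (-198 - 39059)*68815 = -39257*68815 = -2701470455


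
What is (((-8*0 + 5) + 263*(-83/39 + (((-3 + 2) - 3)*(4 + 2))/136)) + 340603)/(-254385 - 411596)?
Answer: -225421240/441545403 ≈ -0.51053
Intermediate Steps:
(((-8*0 + 5) + 263*(-83/39 + (((-3 + 2) - 3)*(4 + 2))/136)) + 340603)/(-254385 - 411596) = (((0 + 5) + 263*(-83*1/39 + ((-1 - 3)*6)*(1/136))) + 340603)/(-665981) = ((5 + 263*(-83/39 - 4*6*(1/136))) + 340603)*(-1/665981) = ((5 + 263*(-83/39 - 24*1/136)) + 340603)*(-1/665981) = ((5 + 263*(-83/39 - 3/17)) + 340603)*(-1/665981) = ((5 + 263*(-1528/663)) + 340603)*(-1/665981) = ((5 - 401864/663) + 340603)*(-1/665981) = (-398549/663 + 340603)*(-1/665981) = (225421240/663)*(-1/665981) = -225421240/441545403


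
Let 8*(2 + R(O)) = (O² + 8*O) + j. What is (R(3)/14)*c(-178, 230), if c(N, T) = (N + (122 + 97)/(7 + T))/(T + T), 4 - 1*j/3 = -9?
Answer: -13989/72680 ≈ -0.19247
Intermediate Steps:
j = 39 (j = 12 - 3*(-9) = 12 + 27 = 39)
c(N, T) = (N + 219/(7 + T))/(2*T) (c(N, T) = (N + 219/(7 + T))/((2*T)) = (N + 219/(7 + T))*(1/(2*T)) = (N + 219/(7 + T))/(2*T))
R(O) = 23/8 + O + O²/8 (R(O) = -2 + ((O² + 8*O) + 39)/8 = -2 + (39 + O² + 8*O)/8 = -2 + (39/8 + O + O²/8) = 23/8 + O + O²/8)
(R(3)/14)*c(-178, 230) = ((23/8 + 3 + (⅛)*3²)/14)*((½)*(219 + 7*(-178) - 178*230)/(230*(7 + 230))) = ((23/8 + 3 + (⅛)*9)*(1/14))*((½)*(1/230)*(219 - 1246 - 40940)/237) = ((23/8 + 3 + 9/8)*(1/14))*((½)*(1/230)*(1/237)*(-41967)) = (7*(1/14))*(-13989/36340) = (½)*(-13989/36340) = -13989/72680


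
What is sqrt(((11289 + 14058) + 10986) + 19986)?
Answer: sqrt(56319) ≈ 237.32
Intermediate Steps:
sqrt(((11289 + 14058) + 10986) + 19986) = sqrt((25347 + 10986) + 19986) = sqrt(36333 + 19986) = sqrt(56319)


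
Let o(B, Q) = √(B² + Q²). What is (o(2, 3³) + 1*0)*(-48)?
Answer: -48*√733 ≈ -1299.6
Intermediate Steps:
(o(2, 3³) + 1*0)*(-48) = (√(2² + (3³)²) + 1*0)*(-48) = (√(4 + 27²) + 0)*(-48) = (√(4 + 729) + 0)*(-48) = (√733 + 0)*(-48) = √733*(-48) = -48*√733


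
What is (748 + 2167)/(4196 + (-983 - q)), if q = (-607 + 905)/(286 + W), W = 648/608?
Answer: 63596555/70075373 ≈ 0.90755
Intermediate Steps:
W = 81/76 (W = 648*(1/608) = 81/76 ≈ 1.0658)
q = 22648/21817 (q = (-607 + 905)/(286 + 81/76) = 298/(21817/76) = 298*(76/21817) = 22648/21817 ≈ 1.0381)
(748 + 2167)/(4196 + (-983 - q)) = (748 + 2167)/(4196 + (-983 - 1*22648/21817)) = 2915/(4196 + (-983 - 22648/21817)) = 2915/(4196 - 21468759/21817) = 2915/(70075373/21817) = 2915*(21817/70075373) = 63596555/70075373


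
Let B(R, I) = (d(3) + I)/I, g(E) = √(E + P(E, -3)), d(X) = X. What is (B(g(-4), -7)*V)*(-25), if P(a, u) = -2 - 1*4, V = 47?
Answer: -4700/7 ≈ -671.43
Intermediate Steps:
P(a, u) = -6 (P(a, u) = -2 - 4 = -6)
g(E) = √(-6 + E) (g(E) = √(E - 6) = √(-6 + E))
B(R, I) = (3 + I)/I
(B(g(-4), -7)*V)*(-25) = (((3 - 7)/(-7))*47)*(-25) = (-⅐*(-4)*47)*(-25) = ((4/7)*47)*(-25) = (188/7)*(-25) = -4700/7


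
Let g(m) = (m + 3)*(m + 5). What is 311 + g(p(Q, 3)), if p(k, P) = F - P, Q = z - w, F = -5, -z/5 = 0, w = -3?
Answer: 326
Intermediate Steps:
z = 0 (z = -5*0 = 0)
Q = 3 (Q = 0 - 1*(-3) = 0 + 3 = 3)
p(k, P) = -5 - P
g(m) = (3 + m)*(5 + m)
311 + g(p(Q, 3)) = 311 + (15 + (-5 - 1*3)**2 + 8*(-5 - 1*3)) = 311 + (15 + (-5 - 3)**2 + 8*(-5 - 3)) = 311 + (15 + (-8)**2 + 8*(-8)) = 311 + (15 + 64 - 64) = 311 + 15 = 326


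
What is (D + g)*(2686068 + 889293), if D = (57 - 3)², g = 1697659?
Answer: 6080169532575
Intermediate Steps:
D = 2916 (D = 54² = 2916)
(D + g)*(2686068 + 889293) = (2916 + 1697659)*(2686068 + 889293) = 1700575*3575361 = 6080169532575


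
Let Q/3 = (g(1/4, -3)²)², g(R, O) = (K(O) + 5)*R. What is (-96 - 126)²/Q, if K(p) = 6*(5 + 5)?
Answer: 4205568/17850625 ≈ 0.23560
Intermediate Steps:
K(p) = 60 (K(p) = 6*10 = 60)
g(R, O) = 65*R (g(R, O) = (60 + 5)*R = 65*R)
Q = 53551875/256 (Q = 3*((65/4)²)² = 3*(4225/16)² = 3*(17850625/256) = 53551875/256 ≈ 2.0919e+5)
(-96 - 126)²/Q = (-96 - 126)²/(53551875/256) = (-222)²*(256/53551875) = 49284*(256/53551875) = 4205568/17850625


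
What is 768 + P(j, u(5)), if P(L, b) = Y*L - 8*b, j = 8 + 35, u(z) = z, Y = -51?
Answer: -1465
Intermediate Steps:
j = 43
P(L, b) = -51*L - 8*b
768 + P(j, u(5)) = 768 + (-51*43 - 8*5) = 768 + (-2193 - 40) = 768 - 2233 = -1465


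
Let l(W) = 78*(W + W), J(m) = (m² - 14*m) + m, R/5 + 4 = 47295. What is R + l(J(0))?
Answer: 236455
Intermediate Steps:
R = 236455 (R = -20 + 5*47295 = -20 + 236475 = 236455)
J(m) = m² - 13*m
l(W) = 156*W (l(W) = 78*(2*W) = 156*W)
R + l(J(0)) = 236455 + 156*(0*(-13 + 0)) = 236455 + 156*(0*(-13)) = 236455 + 156*0 = 236455 + 0 = 236455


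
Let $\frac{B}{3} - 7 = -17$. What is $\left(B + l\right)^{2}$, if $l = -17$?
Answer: $2209$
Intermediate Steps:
$B = -30$ ($B = 21 + 3 \left(-17\right) = 21 - 51 = -30$)
$\left(B + l\right)^{2} = \left(-30 - 17\right)^{2} = \left(-47\right)^{2} = 2209$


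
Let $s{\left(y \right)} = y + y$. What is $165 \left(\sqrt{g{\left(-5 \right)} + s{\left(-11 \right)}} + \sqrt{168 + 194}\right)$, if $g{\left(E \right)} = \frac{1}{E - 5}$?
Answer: $165 \sqrt{362} + \frac{33 i \sqrt{2210}}{2} \approx 3139.3 + 775.68 i$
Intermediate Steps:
$g{\left(E \right)} = \frac{1}{-5 + E}$
$s{\left(y \right)} = 2 y$
$165 \left(\sqrt{g{\left(-5 \right)} + s{\left(-11 \right)}} + \sqrt{168 + 194}\right) = 165 \left(\sqrt{\frac{1}{-5 - 5} + 2 \left(-11\right)} + \sqrt{168 + 194}\right) = 165 \left(\sqrt{\frac{1}{-10} - 22} + \sqrt{362}\right) = 165 \left(\sqrt{- \frac{1}{10} - 22} + \sqrt{362}\right) = 165 \left(\sqrt{- \frac{221}{10}} + \sqrt{362}\right) = 165 \left(\frac{i \sqrt{2210}}{10} + \sqrt{362}\right) = 165 \left(\sqrt{362} + \frac{i \sqrt{2210}}{10}\right) = 165 \sqrt{362} + \frac{33 i \sqrt{2210}}{2}$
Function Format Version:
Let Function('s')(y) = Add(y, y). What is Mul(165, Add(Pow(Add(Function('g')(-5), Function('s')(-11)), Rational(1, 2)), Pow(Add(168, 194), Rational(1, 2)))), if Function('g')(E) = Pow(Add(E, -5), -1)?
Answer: Add(Mul(165, Pow(362, Rational(1, 2))), Mul(Rational(33, 2), I, Pow(2210, Rational(1, 2)))) ≈ Add(3139.3, Mul(775.68, I))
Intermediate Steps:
Function('g')(E) = Pow(Add(-5, E), -1)
Function('s')(y) = Mul(2, y)
Mul(165, Add(Pow(Add(Function('g')(-5), Function('s')(-11)), Rational(1, 2)), Pow(Add(168, 194), Rational(1, 2)))) = Mul(165, Add(Pow(Add(Pow(Add(-5, -5), -1), Mul(2, -11)), Rational(1, 2)), Pow(Add(168, 194), Rational(1, 2)))) = Mul(165, Add(Pow(Add(Pow(-10, -1), -22), Rational(1, 2)), Pow(362, Rational(1, 2)))) = Mul(165, Add(Pow(Add(Rational(-1, 10), -22), Rational(1, 2)), Pow(362, Rational(1, 2)))) = Mul(165, Add(Pow(Rational(-221, 10), Rational(1, 2)), Pow(362, Rational(1, 2)))) = Mul(165, Add(Mul(Rational(1, 10), I, Pow(2210, Rational(1, 2))), Pow(362, Rational(1, 2)))) = Mul(165, Add(Pow(362, Rational(1, 2)), Mul(Rational(1, 10), I, Pow(2210, Rational(1, 2))))) = Add(Mul(165, Pow(362, Rational(1, 2))), Mul(Rational(33, 2), I, Pow(2210, Rational(1, 2))))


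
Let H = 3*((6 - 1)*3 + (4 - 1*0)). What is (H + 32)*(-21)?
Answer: -1869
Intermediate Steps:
H = 57 (H = 3*(5*3 + (4 + 0)) = 3*(15 + 4) = 3*19 = 57)
(H + 32)*(-21) = (57 + 32)*(-21) = 89*(-21) = -1869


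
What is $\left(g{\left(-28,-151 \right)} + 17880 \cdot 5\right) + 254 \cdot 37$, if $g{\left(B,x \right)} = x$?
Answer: $98647$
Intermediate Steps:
$\left(g{\left(-28,-151 \right)} + 17880 \cdot 5\right) + 254 \cdot 37 = \left(-151 + 17880 \cdot 5\right) + 254 \cdot 37 = \left(-151 + 89400\right) + 9398 = 89249 + 9398 = 98647$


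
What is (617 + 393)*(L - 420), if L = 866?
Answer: 450460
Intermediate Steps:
(617 + 393)*(L - 420) = (617 + 393)*(866 - 420) = 1010*446 = 450460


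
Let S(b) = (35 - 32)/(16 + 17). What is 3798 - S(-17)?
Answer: 41777/11 ≈ 3797.9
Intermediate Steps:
S(b) = 1/11 (S(b) = 3/33 = 3*(1/33) = 1/11)
3798 - S(-17) = 3798 - 1*1/11 = 3798 - 1/11 = 41777/11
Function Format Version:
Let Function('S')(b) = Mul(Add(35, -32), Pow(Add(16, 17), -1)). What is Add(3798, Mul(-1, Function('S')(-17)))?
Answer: Rational(41777, 11) ≈ 3797.9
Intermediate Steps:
Function('S')(b) = Rational(1, 11) (Function('S')(b) = Mul(3, Pow(33, -1)) = Mul(3, Rational(1, 33)) = Rational(1, 11))
Add(3798, Mul(-1, Function('S')(-17))) = Add(3798, Mul(-1, Rational(1, 11))) = Add(3798, Rational(-1, 11)) = Rational(41777, 11)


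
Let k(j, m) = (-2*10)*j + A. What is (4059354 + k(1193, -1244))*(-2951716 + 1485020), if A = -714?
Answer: -5917795686880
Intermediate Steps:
k(j, m) = -714 - 20*j (k(j, m) = (-2*10)*j - 714 = -20*j - 714 = -714 - 20*j)
(4059354 + k(1193, -1244))*(-2951716 + 1485020) = (4059354 + (-714 - 20*1193))*(-2951716 + 1485020) = (4059354 + (-714 - 23860))*(-1466696) = (4059354 - 24574)*(-1466696) = 4034780*(-1466696) = -5917795686880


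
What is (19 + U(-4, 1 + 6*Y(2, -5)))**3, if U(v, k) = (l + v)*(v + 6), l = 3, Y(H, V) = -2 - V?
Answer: 4913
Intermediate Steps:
U(v, k) = (3 + v)*(6 + v) (U(v, k) = (3 + v)*(v + 6) = (3 + v)*(6 + v))
(19 + U(-4, 1 + 6*Y(2, -5)))**3 = (19 + (18 + (-4)**2 + 9*(-4)))**3 = (19 + (18 + 16 - 36))**3 = (19 - 2)**3 = 17**3 = 4913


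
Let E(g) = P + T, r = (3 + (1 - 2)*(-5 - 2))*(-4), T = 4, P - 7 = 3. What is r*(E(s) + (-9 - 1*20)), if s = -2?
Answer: 600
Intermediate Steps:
P = 10 (P = 7 + 3 = 10)
r = -40 (r = (3 - 1*(-7))*(-4) = (3 + 7)*(-4) = 10*(-4) = -40)
E(g) = 14 (E(g) = 10 + 4 = 14)
r*(E(s) + (-9 - 1*20)) = -40*(14 + (-9 - 1*20)) = -40*(14 + (-9 - 20)) = -40*(14 - 29) = -40*(-15) = 600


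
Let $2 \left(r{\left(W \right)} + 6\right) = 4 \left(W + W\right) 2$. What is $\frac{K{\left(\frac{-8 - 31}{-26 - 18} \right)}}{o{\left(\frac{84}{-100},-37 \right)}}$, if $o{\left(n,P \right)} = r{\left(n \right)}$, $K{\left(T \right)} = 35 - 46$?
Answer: $\frac{275}{318} \approx 0.86478$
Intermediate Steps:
$K{\left(T \right)} = -11$
$r{\left(W \right)} = -6 + 8 W$ ($r{\left(W \right)} = -6 + \frac{4 \left(W + W\right) 2}{2} = -6 + \frac{4 \cdot 2 W 2}{2} = -6 + \frac{8 W 2}{2} = -6 + \frac{16 W}{2} = -6 + 8 W$)
$o{\left(n,P \right)} = -6 + 8 n$
$\frac{K{\left(\frac{-8 - 31}{-26 - 18} \right)}}{o{\left(\frac{84}{-100},-37 \right)}} = - \frac{11}{-6 + 8 \frac{84}{-100}} = - \frac{11}{-6 + 8 \cdot 84 \left(- \frac{1}{100}\right)} = - \frac{11}{-6 + 8 \left(- \frac{21}{25}\right)} = - \frac{11}{-6 - \frac{168}{25}} = - \frac{11}{- \frac{318}{25}} = \left(-11\right) \left(- \frac{25}{318}\right) = \frac{275}{318}$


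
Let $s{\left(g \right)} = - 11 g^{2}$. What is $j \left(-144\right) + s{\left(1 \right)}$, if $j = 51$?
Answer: $-7355$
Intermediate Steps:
$j \left(-144\right) + s{\left(1 \right)} = 51 \left(-144\right) - 11 \cdot 1^{2} = -7344 - 11 = -7355$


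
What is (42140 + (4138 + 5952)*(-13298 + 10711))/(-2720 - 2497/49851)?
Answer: 1299151457190/135597217 ≈ 9581.0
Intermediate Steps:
(42140 + (4138 + 5952)*(-13298 + 10711))/(-2720 - 2497/49851) = (42140 + 10090*(-2587))/(-2720 - 2497*1/49851) = (42140 - 26102830)/(-2720 - 2497/49851) = -26060690/(-135597217/49851) = -26060690*(-49851/135597217) = 1299151457190/135597217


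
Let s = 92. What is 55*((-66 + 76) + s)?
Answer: 5610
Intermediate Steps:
55*((-66 + 76) + s) = 55*((-66 + 76) + 92) = 55*(10 + 92) = 55*102 = 5610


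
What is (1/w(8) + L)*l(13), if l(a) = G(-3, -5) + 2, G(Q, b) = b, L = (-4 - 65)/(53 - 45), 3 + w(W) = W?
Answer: 1011/40 ≈ 25.275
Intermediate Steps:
w(W) = -3 + W
L = -69/8 ≈ -8.6250
l(a) = -3 (l(a) = -5 + 2 = -3)
(1/w(8) + L)*l(13) = (1/(-3 + 8) - 69/8)*(-3) = (1/5 - 69/8)*(-3) = -337/40*(-3) = 1011/40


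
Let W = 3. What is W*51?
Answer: 153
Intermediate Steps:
W*51 = 3*51 = 153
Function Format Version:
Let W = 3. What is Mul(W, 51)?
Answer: 153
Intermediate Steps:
Mul(W, 51) = Mul(3, 51) = 153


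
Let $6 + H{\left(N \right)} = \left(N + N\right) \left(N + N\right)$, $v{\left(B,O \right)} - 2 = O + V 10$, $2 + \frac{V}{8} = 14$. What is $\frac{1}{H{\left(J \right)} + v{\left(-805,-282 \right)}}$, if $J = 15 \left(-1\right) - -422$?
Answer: $\frac{1}{663270} \approx 1.5077 \cdot 10^{-6}$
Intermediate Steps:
$V = 96$ ($V = -16 + 8 \cdot 14 = -16 + 112 = 96$)
$v{\left(B,O \right)} = 962 + O$ ($v{\left(B,O \right)} = 2 + \left(O + 96 \cdot 10\right) = 2 + \left(O + 960\right) = 2 + \left(960 + O\right) = 962 + O$)
$J = 407$ ($J = -15 + 422 = 407$)
$H{\left(N \right)} = -6 + 4 N^{2}$ ($H{\left(N \right)} = -6 + \left(N + N\right) \left(N + N\right) = -6 + 2 N 2 N = -6 + 4 N^{2}$)
$\frac{1}{H{\left(J \right)} + v{\left(-805,-282 \right)}} = \frac{1}{\left(-6 + 4 \cdot 407^{2}\right) + \left(962 - 282\right)} = \frac{1}{\left(-6 + 4 \cdot 165649\right) + 680} = \frac{1}{\left(-6 + 662596\right) + 680} = \frac{1}{662590 + 680} = \frac{1}{663270}$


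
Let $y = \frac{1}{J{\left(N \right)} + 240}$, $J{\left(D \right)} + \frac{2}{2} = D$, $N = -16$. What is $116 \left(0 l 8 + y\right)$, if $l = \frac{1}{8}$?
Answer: $\frac{116}{223} \approx 0.52018$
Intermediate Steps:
$J{\left(D \right)} = -1 + D$
$l = \frac{1}{8} \approx 0.125$
$y = \frac{1}{223}$ ($y = \frac{1}{\left(-1 - 16\right) + 240} = \frac{1}{-17 + 240} = \frac{1}{223} \approx 0.0044843$)
$116 \left(0 l 8 + y\right) = 116 \left(0 \cdot \frac{1}{8} \cdot 8 + \frac{1}{223}\right) = 116 \left(0 \cdot 8 + \frac{1}{223}\right) = 116 \left(0 + \frac{1}{223}\right) = 116 \cdot \frac{1}{223} = \frac{116}{223}$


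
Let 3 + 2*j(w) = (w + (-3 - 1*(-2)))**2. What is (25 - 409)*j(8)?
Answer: -8832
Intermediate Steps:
j(w) = -3/2 + (-1 + w)**2/2 (j(w) = -3/2 + (w + (-3 - 1*(-2)))**2/2 = -3/2 + (w + (-3 + 2))**2/2 = -3/2 + (w - 1)**2/2 = -3/2 + (-1 + w)**2/2)
(25 - 409)*j(8) = (25 - 409)*(-3/2 + (-1 + 8)**2/2) = -384*(-3/2 + (1/2)*7**2) = -384*(-3/2 + (1/2)*49) = -384*(-3/2 + 49/2) = -384*23 = -8832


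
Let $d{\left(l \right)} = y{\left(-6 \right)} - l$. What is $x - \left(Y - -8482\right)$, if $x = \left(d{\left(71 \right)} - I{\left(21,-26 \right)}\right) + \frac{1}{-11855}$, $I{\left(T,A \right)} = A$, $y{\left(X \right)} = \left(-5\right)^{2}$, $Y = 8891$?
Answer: $- \frac{206194016}{11855} \approx -17393.0$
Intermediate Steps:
$y{\left(X \right)} = 25$
$d{\left(l \right)} = 25 - l$
$x = - \frac{237101}{11855}$ ($x = \left(\left(25 - 71\right) - -26\right) + \frac{1}{-11855} = \left(\left(25 - 71\right) + 26\right) - \frac{1}{11855} = \left(-46 + 26\right) - \frac{1}{11855} = -20 - \frac{1}{11855} = - \frac{237101}{11855} \approx -20.0$)
$x - \left(Y - -8482\right) = - \frac{237101}{11855} - \left(8891 - -8482\right) = - \frac{237101}{11855} - \left(8891 + 8482\right) = - \frac{237101}{11855} - 17373 = - \frac{206194016}{11855}$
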